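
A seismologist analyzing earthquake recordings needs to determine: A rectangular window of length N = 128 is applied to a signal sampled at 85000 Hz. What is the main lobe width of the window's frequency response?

For a rectangular window of length N,
the main lobe width in frequency is 2*f_s/N.
= 2*85000/128 = 10625/8 Hz
This determines the minimum frequency separation for resolving two sinusoids.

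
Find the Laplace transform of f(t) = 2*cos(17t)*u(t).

Standard pair: cos(wt)*u(t) <-> s/(s^2+w^2)
With w = 17: L{2*cos(17t)*u(t)} = 2s/(s^2+289)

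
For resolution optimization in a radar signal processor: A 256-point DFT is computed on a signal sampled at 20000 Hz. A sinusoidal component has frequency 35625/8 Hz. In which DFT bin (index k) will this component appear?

DFT frequency resolution = f_s/N = 20000/256 = 625/8 Hz
Bin index k = f_signal / resolution = 35625/8 / 625/8 = 57
The signal frequency 35625/8 Hz falls in DFT bin k = 57.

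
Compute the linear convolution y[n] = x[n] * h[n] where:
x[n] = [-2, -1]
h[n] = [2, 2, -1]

y[n] = sum_k x[k]*h[n-k]. Output length = len(x) + len(h) - 1 = 2 + 3 - 1 = 4.
y[0] = -2*2 = -4
y[1] = -1*2 + -2*2 = -6
y[2] = -1*2 + -2*-1 = 0
y[3] = -1*-1 = 1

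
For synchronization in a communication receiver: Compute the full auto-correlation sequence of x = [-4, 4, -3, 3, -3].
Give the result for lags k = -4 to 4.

r_xx[k] = sum_m x[m]*x[m+k], indexed from 0, for k = -4 to 4:
  r_xx[-4] = x[4]*x[0] = 12
  r_xx[-3] = x[3]*x[0] + x[4]*x[1] = -24
  r_xx[-2] = x[2]*x[0] + x[3]*x[1] + x[4]*x[2] = 33
  r_xx[-1] = x[1]*x[0] + x[2]*x[1] + x[3]*x[2] + x[4]*x[3] = -46
  r_xx[0] = x[0]*x[0] + x[1]*x[1] + x[2]*x[2] + x[3]*x[3] + x[4]*x[4] = 59
  r_xx[1] = x[0]*x[1] + x[1]*x[2] + x[2]*x[3] + x[3]*x[4] = -46
  r_xx[2] = x[0]*x[2] + x[1]*x[3] + x[2]*x[4] = 33
  r_xx[3] = x[0]*x[3] + x[1]*x[4] = -24
  r_xx[4] = x[0]*x[4] = 12
r_xx = [12, -24, 33, -46, 59, -46, 33, -24, 12]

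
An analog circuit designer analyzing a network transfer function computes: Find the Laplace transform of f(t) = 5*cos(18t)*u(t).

Standard pair: cos(wt)*u(t) <-> s/(s^2+w^2)
With w = 18: L{5*cos(18t)*u(t)} = 5s/(s^2+324)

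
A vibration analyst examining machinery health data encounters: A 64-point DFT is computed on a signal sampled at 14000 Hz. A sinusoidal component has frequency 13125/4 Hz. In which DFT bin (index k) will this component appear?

DFT frequency resolution = f_s/N = 14000/64 = 875/4 Hz
Bin index k = f_signal / resolution = 13125/4 / 875/4 = 15
The signal frequency 13125/4 Hz falls in DFT bin k = 15.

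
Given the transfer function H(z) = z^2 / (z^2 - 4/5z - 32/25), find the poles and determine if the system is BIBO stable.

Poles are roots of the denominator: z^2 - 4/5z - 32/25 = 0.
Quadratic formula: z = [-(-4/5) +/- sqrt((-4/5)^2 - 4*(-32/25))] / 2
Discriminant = 16/25 + 128/25 = 144/25; sqrt = 12/5.
z = (4/5 +/- 12/5) / 2 => z = 8/5 or z = -4/5.
|p1| = 8/5, |p2| = 4/5.
For BIBO stability, all poles must lie inside the unit circle (|p| < 1).
System is UNSTABLE since at least one |p| >= 1.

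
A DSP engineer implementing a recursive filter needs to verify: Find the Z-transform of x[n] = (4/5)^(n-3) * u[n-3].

Time-shifting property: if X(z) = Z{x[n]}, then Z{x[n-d]} = z^(-d) * X(z)
X(z) = z/(z - 4/5) for x[n] = (4/5)^n * u[n]
Z{x[n-3]} = z^(-3) * z/(z - 4/5) = z^(-2)/(z - 4/5)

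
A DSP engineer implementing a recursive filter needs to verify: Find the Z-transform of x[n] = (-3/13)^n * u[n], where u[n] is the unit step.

The Z-transform of a^n * u[n] is z/(z-a) for |z| > |a|.
Here a = -3/13, so X(z) = z/(z - (-3/13)) = 13z/(13z + 3)
ROC: |z| > 3/13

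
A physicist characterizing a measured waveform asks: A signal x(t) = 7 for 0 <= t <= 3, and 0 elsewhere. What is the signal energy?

Energy = integral of |x(t)|^2 dt over the signal duration
= 7^2 * 3 = 49 * 3 = 147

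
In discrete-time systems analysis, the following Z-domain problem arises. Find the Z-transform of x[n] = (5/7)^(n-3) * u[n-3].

Time-shifting property: if X(z) = Z{x[n]}, then Z{x[n-d]} = z^(-d) * X(z)
X(z) = z/(z - 5/7) for x[n] = (5/7)^n * u[n]
Z{x[n-3]} = z^(-3) * z/(z - 5/7) = z^(-2)/(z - 5/7)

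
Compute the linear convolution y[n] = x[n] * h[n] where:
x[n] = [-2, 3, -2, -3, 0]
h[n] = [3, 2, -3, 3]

y[n] = sum_k x[k]*h[n-k]. Output length = len(x) + len(h) - 1 = 5 + 4 - 1 = 8.
y[0] = -2*3 = -6
y[1] = 3*3 + -2*2 = 5
y[2] = -2*3 + 3*2 + -2*-3 = 6
y[3] = -3*3 + -2*2 + 3*-3 + -2*3 = -28
y[4] = 0*3 + -3*2 + -2*-3 + 3*3 = 9
y[5] = 0*2 + -3*-3 + -2*3 = 3
y[6] = 0*-3 + -3*3 = -9
y[7] = 0*3 = 0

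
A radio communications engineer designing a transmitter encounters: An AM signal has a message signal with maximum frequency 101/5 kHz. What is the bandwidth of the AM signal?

In AM (double-sideband), the bandwidth is twice the message frequency.
BW = 2 * f_m = 2 * 101/5 kHz = 202/5 kHz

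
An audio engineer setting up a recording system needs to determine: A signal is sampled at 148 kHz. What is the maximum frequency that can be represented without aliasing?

The maximum frequency that can be represented without aliasing
is the Nyquist frequency: f_max = f_s / 2 = 148 kHz / 2 = 74 kHz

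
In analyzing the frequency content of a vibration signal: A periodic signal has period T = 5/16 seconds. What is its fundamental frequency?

The fundamental frequency is the reciprocal of the period.
f = 1/T = 1/(5/16) = 16/5 Hz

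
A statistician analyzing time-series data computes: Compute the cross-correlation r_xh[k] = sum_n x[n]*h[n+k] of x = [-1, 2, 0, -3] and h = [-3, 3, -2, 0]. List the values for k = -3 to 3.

Both sequences indexed from 0 and zero outside their support.
Lags with overlap: k = -3 to 3.
  r_xh[-3] = x[3]*h[0] = 9
  r_xh[-2] = x[2]*h[0] + x[3]*h[1] = -9
  r_xh[-1] = x[1]*h[0] + x[2]*h[1] + x[3]*h[2] = 0
  r_xh[0] = x[0]*h[0] + x[1]*h[1] + x[2]*h[2] + x[3]*h[3] = 9
  r_xh[1] = x[0]*h[1] + x[1]*h[2] + x[2]*h[3] = -7
  r_xh[2] = x[0]*h[2] + x[1]*h[3] = 2
  r_xh[3] = x[0]*h[3] = 0
r_xh = [9, -9, 0, 9, -7, 2, 0] (for k = -3, ..., 3)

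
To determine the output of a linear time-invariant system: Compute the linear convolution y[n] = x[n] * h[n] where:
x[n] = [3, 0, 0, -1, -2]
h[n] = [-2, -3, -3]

y[n] = sum_k x[k]*h[n-k]. Output length = len(x) + len(h) - 1 = 5 + 3 - 1 = 7.
y[0] = 3*-2 = -6
y[1] = 0*-2 + 3*-3 = -9
y[2] = 0*-2 + 0*-3 + 3*-3 = -9
y[3] = -1*-2 + 0*-3 + 0*-3 = 2
y[4] = -2*-2 + -1*-3 + 0*-3 = 7
y[5] = -2*-3 + -1*-3 = 9
y[6] = -2*-3 = 6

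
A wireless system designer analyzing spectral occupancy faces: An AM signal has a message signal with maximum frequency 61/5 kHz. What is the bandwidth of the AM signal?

In AM (double-sideband), the bandwidth is twice the message frequency.
BW = 2 * f_m = 2 * 61/5 kHz = 122/5 kHz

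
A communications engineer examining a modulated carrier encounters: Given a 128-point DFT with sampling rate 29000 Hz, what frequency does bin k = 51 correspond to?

The frequency of DFT bin k is: f_k = k * f_s / N
f_51 = 51 * 29000 / 128 = 184875/16 Hz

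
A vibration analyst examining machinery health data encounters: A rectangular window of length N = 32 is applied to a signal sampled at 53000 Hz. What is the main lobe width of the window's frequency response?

For a rectangular window of length N,
the main lobe width in frequency is 2*f_s/N.
= 2*53000/32 = 6625/2 Hz
This determines the minimum frequency separation for resolving two sinusoids.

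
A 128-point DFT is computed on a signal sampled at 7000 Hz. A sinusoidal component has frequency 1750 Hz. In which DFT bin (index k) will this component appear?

DFT frequency resolution = f_s/N = 7000/128 = 875/16 Hz
Bin index k = f_signal / resolution = 1750 / 875/16 = 32
The signal frequency 1750 Hz falls in DFT bin k = 32.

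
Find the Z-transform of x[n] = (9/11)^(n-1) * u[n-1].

Time-shifting property: if X(z) = Z{x[n]}, then Z{x[n-d]} = z^(-d) * X(z)
X(z) = z/(z - 9/11) for x[n] = (9/11)^n * u[n]
Z{x[n-1]} = z^(-1) * z/(z - 9/11) = 1/(z - 9/11)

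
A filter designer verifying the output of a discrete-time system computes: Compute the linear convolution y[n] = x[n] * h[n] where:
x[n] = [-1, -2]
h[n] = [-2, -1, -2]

y[n] = sum_k x[k]*h[n-k]. Output length = len(x) + len(h) - 1 = 2 + 3 - 1 = 4.
y[0] = -1*-2 = 2
y[1] = -2*-2 + -1*-1 = 5
y[2] = -2*-1 + -1*-2 = 4
y[3] = -2*-2 = 4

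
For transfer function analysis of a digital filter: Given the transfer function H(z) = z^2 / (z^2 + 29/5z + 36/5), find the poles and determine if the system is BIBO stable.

Poles are roots of the denominator: z^2 + 29/5z + 36/5 = 0.
Quadratic formula: z = [-(29/5) +/- sqrt((29/5)^2 - 4*(36/5))] / 2
Discriminant = 841/25 - 144/5 = 121/25; sqrt = 11/5.
z = (-29/5 +/- 11/5) / 2 => z = -9/5 or z = -4.
|p1| = 4, |p2| = 9/5.
For BIBO stability, all poles must lie inside the unit circle (|p| < 1).
System is UNSTABLE since at least one |p| >= 1.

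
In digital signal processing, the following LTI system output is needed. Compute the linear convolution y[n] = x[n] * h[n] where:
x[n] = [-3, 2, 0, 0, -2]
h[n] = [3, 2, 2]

y[n] = sum_k x[k]*h[n-k]. Output length = len(x) + len(h) - 1 = 5 + 3 - 1 = 7.
y[0] = -3*3 = -9
y[1] = 2*3 + -3*2 = 0
y[2] = 0*3 + 2*2 + -3*2 = -2
y[3] = 0*3 + 0*2 + 2*2 = 4
y[4] = -2*3 + 0*2 + 0*2 = -6
y[5] = -2*2 + 0*2 = -4
y[6] = -2*2 = -4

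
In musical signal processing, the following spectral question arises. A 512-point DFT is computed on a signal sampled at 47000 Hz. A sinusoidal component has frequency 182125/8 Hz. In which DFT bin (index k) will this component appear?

DFT frequency resolution = f_s/N = 47000/512 = 5875/64 Hz
Bin index k = f_signal / resolution = 182125/8 / 5875/64 = 248
The signal frequency 182125/8 Hz falls in DFT bin k = 248.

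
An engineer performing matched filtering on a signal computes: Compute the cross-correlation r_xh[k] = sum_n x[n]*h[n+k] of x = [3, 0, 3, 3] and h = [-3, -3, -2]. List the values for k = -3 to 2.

Both sequences indexed from 0 and zero outside their support.
Lags with overlap: k = -3 to 2.
  r_xh[-3] = x[3]*h[0] = -9
  r_xh[-2] = x[2]*h[0] + x[3]*h[1] = -18
  r_xh[-1] = x[1]*h[0] + x[2]*h[1] + x[3]*h[2] = -15
  r_xh[0] = x[0]*h[0] + x[1]*h[1] + x[2]*h[2] = -15
  r_xh[1] = x[0]*h[1] + x[1]*h[2] = -9
  r_xh[2] = x[0]*h[2] = -6
r_xh = [-9, -18, -15, -15, -9, -6] (for k = -3, ..., 2)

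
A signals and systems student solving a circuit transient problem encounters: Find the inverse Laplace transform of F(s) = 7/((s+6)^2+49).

Standard pair: w/((s+a)^2+w^2) <-> e^(-at)*sin(wt)*u(t)
With a=6, w=7: f(t) = e^(-6t)*sin(7t)*u(t)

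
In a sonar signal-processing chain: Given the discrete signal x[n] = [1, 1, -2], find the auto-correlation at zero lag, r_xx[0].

The auto-correlation at zero lag r_xx[0] equals the signal energy.
r_xx[0] = sum of x[n]^2 = 1^2 + 1^2 + (-2)^2
= 1 + 1 + 4 = 6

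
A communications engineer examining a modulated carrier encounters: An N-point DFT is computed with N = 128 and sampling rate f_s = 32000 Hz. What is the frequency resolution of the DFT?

DFT frequency resolution = f_s / N
= 32000 / 128 = 250 Hz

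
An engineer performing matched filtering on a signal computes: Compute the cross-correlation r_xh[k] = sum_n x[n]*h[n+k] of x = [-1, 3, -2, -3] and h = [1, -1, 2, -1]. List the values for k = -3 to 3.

Both sequences indexed from 0 and zero outside their support.
Lags with overlap: k = -3 to 3.
  r_xh[-3] = x[3]*h[0] = -3
  r_xh[-2] = x[2]*h[0] + x[3]*h[1] = 1
  r_xh[-1] = x[1]*h[0] + x[2]*h[1] + x[3]*h[2] = -1
  r_xh[0] = x[0]*h[0] + x[1]*h[1] + x[2]*h[2] + x[3]*h[3] = -5
  r_xh[1] = x[0]*h[1] + x[1]*h[2] + x[2]*h[3] = 9
  r_xh[2] = x[0]*h[2] + x[1]*h[3] = -5
  r_xh[3] = x[0]*h[3] = 1
r_xh = [-3, 1, -1, -5, 9, -5, 1] (for k = -3, ..., 3)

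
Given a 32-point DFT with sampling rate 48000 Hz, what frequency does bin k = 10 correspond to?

The frequency of DFT bin k is: f_k = k * f_s / N
f_10 = 10 * 48000 / 32 = 15000 Hz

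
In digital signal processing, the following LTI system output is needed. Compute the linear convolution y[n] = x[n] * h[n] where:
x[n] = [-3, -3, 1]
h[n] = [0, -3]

y[n] = sum_k x[k]*h[n-k]. Output length = len(x) + len(h) - 1 = 3 + 2 - 1 = 4.
y[0] = -3*0 = 0
y[1] = -3*0 + -3*-3 = 9
y[2] = 1*0 + -3*-3 = 9
y[3] = 1*-3 = -3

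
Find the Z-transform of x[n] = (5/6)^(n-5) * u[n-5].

Time-shifting property: if X(z) = Z{x[n]}, then Z{x[n-d]} = z^(-d) * X(z)
X(z) = z/(z - 5/6) for x[n] = (5/6)^n * u[n]
Z{x[n-5]} = z^(-5) * z/(z - 5/6) = z^(-4)/(z - 5/6)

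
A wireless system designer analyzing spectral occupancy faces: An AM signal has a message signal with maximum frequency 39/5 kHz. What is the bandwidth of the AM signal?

In AM (double-sideband), the bandwidth is twice the message frequency.
BW = 2 * f_m = 2 * 39/5 kHz = 78/5 kHz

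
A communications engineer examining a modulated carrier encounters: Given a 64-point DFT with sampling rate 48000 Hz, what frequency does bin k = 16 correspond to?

The frequency of DFT bin k is: f_k = k * f_s / N
f_16 = 16 * 48000 / 64 = 12000 Hz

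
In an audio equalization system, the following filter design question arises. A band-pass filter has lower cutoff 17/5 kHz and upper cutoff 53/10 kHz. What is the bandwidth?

Bandwidth = f_high - f_low
= 53/10 kHz - 17/5 kHz = 19/10 kHz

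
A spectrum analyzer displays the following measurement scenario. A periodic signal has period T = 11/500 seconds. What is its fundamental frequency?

The fundamental frequency is the reciprocal of the period.
f = 1/T = 1/(11/500) = 500/11 Hz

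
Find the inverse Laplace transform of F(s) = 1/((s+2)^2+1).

Standard pair: w/((s+a)^2+w^2) <-> e^(-at)*sin(wt)*u(t)
With a=2, w=1: f(t) = e^(-2t)*sin(t)*u(t)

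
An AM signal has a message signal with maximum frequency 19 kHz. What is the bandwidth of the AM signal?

In AM (double-sideband), the bandwidth is twice the message frequency.
BW = 2 * f_m = 2 * 19 kHz = 38 kHz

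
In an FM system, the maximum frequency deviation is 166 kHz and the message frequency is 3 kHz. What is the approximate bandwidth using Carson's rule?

Carson's rule: BW = 2*(delta_f + f_m)
= 2*(166 + 3) kHz = 338 kHz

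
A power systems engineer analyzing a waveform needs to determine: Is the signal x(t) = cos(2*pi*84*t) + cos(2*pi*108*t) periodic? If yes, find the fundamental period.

f1 = 84 Hz, f2 = 108 Hz
Period T1 = 1/84, T2 = 1/108
Ratio T1/T2 = 108/84, which is rational.
The signal is periodic with fundamental period T = 1/GCD(84,108) = 1/12 s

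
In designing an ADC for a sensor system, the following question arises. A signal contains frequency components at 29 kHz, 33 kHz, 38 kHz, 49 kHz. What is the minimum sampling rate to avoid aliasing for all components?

The highest frequency component is f_max = 49 kHz.
Nyquist rate = 2 * f_max = 2 * 49 kHz = 98 kHz.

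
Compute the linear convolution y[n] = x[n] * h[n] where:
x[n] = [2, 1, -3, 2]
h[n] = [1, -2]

y[n] = sum_k x[k]*h[n-k]. Output length = len(x) + len(h) - 1 = 4 + 2 - 1 = 5.
y[0] = 2*1 = 2
y[1] = 1*1 + 2*-2 = -3
y[2] = -3*1 + 1*-2 = -5
y[3] = 2*1 + -3*-2 = 8
y[4] = 2*-2 = -4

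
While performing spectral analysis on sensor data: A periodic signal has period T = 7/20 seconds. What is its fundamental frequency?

The fundamental frequency is the reciprocal of the period.
f = 1/T = 1/(7/20) = 20/7 Hz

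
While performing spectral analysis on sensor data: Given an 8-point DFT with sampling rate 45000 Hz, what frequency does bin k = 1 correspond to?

The frequency of DFT bin k is: f_k = k * f_s / N
f_1 = 1 * 45000 / 8 = 5625 Hz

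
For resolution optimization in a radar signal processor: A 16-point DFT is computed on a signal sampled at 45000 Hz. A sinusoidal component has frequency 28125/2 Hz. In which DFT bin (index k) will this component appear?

DFT frequency resolution = f_s/N = 45000/16 = 5625/2 Hz
Bin index k = f_signal / resolution = 28125/2 / 5625/2 = 5
The signal frequency 28125/2 Hz falls in DFT bin k = 5.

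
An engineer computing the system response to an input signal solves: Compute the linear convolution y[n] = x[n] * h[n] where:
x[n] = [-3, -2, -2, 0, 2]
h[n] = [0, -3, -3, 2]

y[n] = sum_k x[k]*h[n-k]. Output length = len(x) + len(h) - 1 = 5 + 4 - 1 = 8.
y[0] = -3*0 = 0
y[1] = -2*0 + -3*-3 = 9
y[2] = -2*0 + -2*-3 + -3*-3 = 15
y[3] = 0*0 + -2*-3 + -2*-3 + -3*2 = 6
y[4] = 2*0 + 0*-3 + -2*-3 + -2*2 = 2
y[5] = 2*-3 + 0*-3 + -2*2 = -10
y[6] = 2*-3 + 0*2 = -6
y[7] = 2*2 = 4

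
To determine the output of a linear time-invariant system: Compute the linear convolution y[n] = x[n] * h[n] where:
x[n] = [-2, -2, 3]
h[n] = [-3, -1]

y[n] = sum_k x[k]*h[n-k]. Output length = len(x) + len(h) - 1 = 3 + 2 - 1 = 4.
y[0] = -2*-3 = 6
y[1] = -2*-3 + -2*-1 = 8
y[2] = 3*-3 + -2*-1 = -7
y[3] = 3*-1 = -3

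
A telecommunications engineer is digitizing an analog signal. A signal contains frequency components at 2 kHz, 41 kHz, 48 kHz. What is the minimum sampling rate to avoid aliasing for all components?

The highest frequency component is f_max = 48 kHz.
Nyquist rate = 2 * f_max = 2 * 48 kHz = 96 kHz.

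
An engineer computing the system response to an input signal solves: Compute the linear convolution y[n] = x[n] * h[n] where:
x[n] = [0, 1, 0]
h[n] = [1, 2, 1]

y[n] = sum_k x[k]*h[n-k]. Output length = len(x) + len(h) - 1 = 3 + 3 - 1 = 5.
y[0] = 0*1 = 0
y[1] = 1*1 + 0*2 = 1
y[2] = 0*1 + 1*2 + 0*1 = 2
y[3] = 0*2 + 1*1 = 1
y[4] = 0*1 = 0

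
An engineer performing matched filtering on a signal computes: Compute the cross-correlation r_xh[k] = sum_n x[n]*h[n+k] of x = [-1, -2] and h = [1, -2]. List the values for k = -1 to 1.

Both sequences indexed from 0 and zero outside their support.
Lags with overlap: k = -1 to 1.
  r_xh[-1] = x[1]*h[0] = -2
  r_xh[0] = x[0]*h[0] + x[1]*h[1] = 3
  r_xh[1] = x[0]*h[1] = 2
r_xh = [-2, 3, 2] (for k = -1, ..., 1)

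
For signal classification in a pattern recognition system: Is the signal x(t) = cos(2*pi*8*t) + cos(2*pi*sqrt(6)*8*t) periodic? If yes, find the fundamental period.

f1 = 8 Hz, f2 = 8*sqrt(6) Hz
Ratio f2/f1 = sqrt(6), which is irrational.
Since the frequency ratio is irrational, no common period exists.
The signal is not periodic.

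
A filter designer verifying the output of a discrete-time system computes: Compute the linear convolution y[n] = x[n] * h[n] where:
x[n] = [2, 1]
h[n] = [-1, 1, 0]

y[n] = sum_k x[k]*h[n-k]. Output length = len(x) + len(h) - 1 = 2 + 3 - 1 = 4.
y[0] = 2*-1 = -2
y[1] = 1*-1 + 2*1 = 1
y[2] = 1*1 + 2*0 = 1
y[3] = 1*0 = 0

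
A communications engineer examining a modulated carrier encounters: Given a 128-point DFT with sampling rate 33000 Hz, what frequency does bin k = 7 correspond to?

The frequency of DFT bin k is: f_k = k * f_s / N
f_7 = 7 * 33000 / 128 = 28875/16 Hz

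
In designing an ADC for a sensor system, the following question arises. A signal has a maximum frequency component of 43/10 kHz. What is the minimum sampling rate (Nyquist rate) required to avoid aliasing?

By the Nyquist-Shannon sampling theorem,
the minimum sampling rate (Nyquist rate) must be at least 2 * f_max.
Nyquist rate = 2 * 43/10 kHz = 43/5 kHz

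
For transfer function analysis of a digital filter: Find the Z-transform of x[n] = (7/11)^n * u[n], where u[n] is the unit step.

The Z-transform of a^n * u[n] is z/(z-a) for |z| > |a|.
Here a = 7/11, so X(z) = z/(z - (7/11)) = 11z/(11z - 7)
ROC: |z| > 7/11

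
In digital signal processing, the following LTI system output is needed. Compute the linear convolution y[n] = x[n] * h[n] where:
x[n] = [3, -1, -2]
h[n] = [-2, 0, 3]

y[n] = sum_k x[k]*h[n-k]. Output length = len(x) + len(h) - 1 = 3 + 3 - 1 = 5.
y[0] = 3*-2 = -6
y[1] = -1*-2 + 3*0 = 2
y[2] = -2*-2 + -1*0 + 3*3 = 13
y[3] = -2*0 + -1*3 = -3
y[4] = -2*3 = -6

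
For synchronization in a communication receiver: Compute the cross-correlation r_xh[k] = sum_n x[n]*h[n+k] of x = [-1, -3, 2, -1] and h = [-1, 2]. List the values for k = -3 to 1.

Both sequences indexed from 0 and zero outside their support.
Lags with overlap: k = -3 to 1.
  r_xh[-3] = x[3]*h[0] = 1
  r_xh[-2] = x[2]*h[0] + x[3]*h[1] = -4
  r_xh[-1] = x[1]*h[0] + x[2]*h[1] = 7
  r_xh[0] = x[0]*h[0] + x[1]*h[1] = -5
  r_xh[1] = x[0]*h[1] = -2
r_xh = [1, -4, 7, -5, -2] (for k = -3, ..., 1)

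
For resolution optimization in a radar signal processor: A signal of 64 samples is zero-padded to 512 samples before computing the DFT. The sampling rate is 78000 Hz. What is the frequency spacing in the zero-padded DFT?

Original DFT: N = 64, resolution = f_s/N = 78000/64 = 4875/4 Hz
Zero-padded DFT: N = 512, resolution = f_s/N = 78000/512 = 4875/32 Hz
Zero-padding interpolates the spectrum (finer frequency grid)
but does NOT improve the true spectral resolution (ability to resolve close frequencies).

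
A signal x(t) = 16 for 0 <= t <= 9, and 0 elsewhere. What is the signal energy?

Energy = integral of |x(t)|^2 dt over the signal duration
= 16^2 * 9 = 256 * 9 = 2304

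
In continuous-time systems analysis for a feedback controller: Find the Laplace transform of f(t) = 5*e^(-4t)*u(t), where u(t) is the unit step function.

Standard Laplace transform pair:
e^(-at)*u(t) <-> 1/(s+a)
With a = 4: L{5*e^(-4t)*u(t)} = 5/(s+4), ROC: Re(s) > -4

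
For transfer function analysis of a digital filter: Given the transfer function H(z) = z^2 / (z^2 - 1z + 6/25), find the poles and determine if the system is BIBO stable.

Poles are roots of the denominator: z^2 - 1z + 6/25 = 0.
Quadratic formula: z = [-(-1) +/- sqrt((-1)^2 - 4*(6/25))] / 2
Discriminant = 1 - 24/25 = 1/25; sqrt = 1/5.
z = (1 +/- 1/5) / 2 => z = 3/5 or z = 2/5.
|p1| = 2/5, |p2| = 3/5.
For BIBO stability, all poles must lie inside the unit circle (|p| < 1).
System is STABLE since both |p| < 1.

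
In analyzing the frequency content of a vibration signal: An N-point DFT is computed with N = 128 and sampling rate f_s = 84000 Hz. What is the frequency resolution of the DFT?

DFT frequency resolution = f_s / N
= 84000 / 128 = 2625/4 Hz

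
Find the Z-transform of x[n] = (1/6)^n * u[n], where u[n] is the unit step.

The Z-transform of a^n * u[n] is z/(z-a) for |z| > |a|.
Here a = 1/6, so X(z) = z/(z - (1/6)) = 6z/(6z - 1)
ROC: |z| > 1/6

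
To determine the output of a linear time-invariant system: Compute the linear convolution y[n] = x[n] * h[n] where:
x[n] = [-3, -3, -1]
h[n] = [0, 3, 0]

y[n] = sum_k x[k]*h[n-k]. Output length = len(x) + len(h) - 1 = 3 + 3 - 1 = 5.
y[0] = -3*0 = 0
y[1] = -3*0 + -3*3 = -9
y[2] = -1*0 + -3*3 + -3*0 = -9
y[3] = -1*3 + -3*0 = -3
y[4] = -1*0 = 0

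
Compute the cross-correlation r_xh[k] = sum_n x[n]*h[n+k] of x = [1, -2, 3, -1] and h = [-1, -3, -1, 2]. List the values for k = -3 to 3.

Both sequences indexed from 0 and zero outside their support.
Lags with overlap: k = -3 to 3.
  r_xh[-3] = x[3]*h[0] = 1
  r_xh[-2] = x[2]*h[0] + x[3]*h[1] = 0
  r_xh[-1] = x[1]*h[0] + x[2]*h[1] + x[3]*h[2] = -6
  r_xh[0] = x[0]*h[0] + x[1]*h[1] + x[2]*h[2] + x[3]*h[3] = 0
  r_xh[1] = x[0]*h[1] + x[1]*h[2] + x[2]*h[3] = 5
  r_xh[2] = x[0]*h[2] + x[1]*h[3] = -5
  r_xh[3] = x[0]*h[3] = 2
r_xh = [1, 0, -6, 0, 5, -5, 2] (for k = -3, ..., 3)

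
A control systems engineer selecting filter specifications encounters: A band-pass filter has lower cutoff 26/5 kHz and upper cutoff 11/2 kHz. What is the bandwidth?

Bandwidth = f_high - f_low
= 11/2 kHz - 26/5 kHz = 3/10 kHz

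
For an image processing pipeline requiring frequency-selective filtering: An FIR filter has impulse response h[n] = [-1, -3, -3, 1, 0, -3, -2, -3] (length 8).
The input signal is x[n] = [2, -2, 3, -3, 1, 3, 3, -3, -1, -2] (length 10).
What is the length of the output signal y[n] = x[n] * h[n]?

For linear convolution, the output length is:
len(y) = len(x) + len(h) - 1 = 10 + 8 - 1 = 17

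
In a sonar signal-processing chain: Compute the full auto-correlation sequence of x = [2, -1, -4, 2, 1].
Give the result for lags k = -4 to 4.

r_xx[k] = sum_m x[m]*x[m+k], indexed from 0, for k = -4 to 4:
  r_xx[-4] = x[4]*x[0] = 2
  r_xx[-3] = x[3]*x[0] + x[4]*x[1] = 3
  r_xx[-2] = x[2]*x[0] + x[3]*x[1] + x[4]*x[2] = -14
  r_xx[-1] = x[1]*x[0] + x[2]*x[1] + x[3]*x[2] + x[4]*x[3] = -4
  r_xx[0] = x[0]*x[0] + x[1]*x[1] + x[2]*x[2] + x[3]*x[3] + x[4]*x[4] = 26
  r_xx[1] = x[0]*x[1] + x[1]*x[2] + x[2]*x[3] + x[3]*x[4] = -4
  r_xx[2] = x[0]*x[2] + x[1]*x[3] + x[2]*x[4] = -14
  r_xx[3] = x[0]*x[3] + x[1]*x[4] = 3
  r_xx[4] = x[0]*x[4] = 2
r_xx = [2, 3, -14, -4, 26, -4, -14, 3, 2]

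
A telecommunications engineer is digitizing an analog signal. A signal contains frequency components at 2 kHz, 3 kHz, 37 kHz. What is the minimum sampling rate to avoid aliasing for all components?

The highest frequency component is f_max = 37 kHz.
Nyquist rate = 2 * f_max = 2 * 37 kHz = 74 kHz.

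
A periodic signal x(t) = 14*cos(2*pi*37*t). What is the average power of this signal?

Average power of A*cos(wt) is A^2/2.
P = 14^2 / 2 = 196/2 = 98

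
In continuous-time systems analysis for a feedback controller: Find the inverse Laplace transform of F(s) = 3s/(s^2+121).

Standard pair: s/(s^2+w^2) <-> cos(wt)*u(t)
With k=3, w=11: f(t) = 3*cos(11t)*u(t)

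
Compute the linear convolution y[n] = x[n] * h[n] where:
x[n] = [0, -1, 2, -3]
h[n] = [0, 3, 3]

y[n] = sum_k x[k]*h[n-k]. Output length = len(x) + len(h) - 1 = 4 + 3 - 1 = 6.
y[0] = 0*0 = 0
y[1] = -1*0 + 0*3 = 0
y[2] = 2*0 + -1*3 + 0*3 = -3
y[3] = -3*0 + 2*3 + -1*3 = 3
y[4] = -3*3 + 2*3 = -3
y[5] = -3*3 = -9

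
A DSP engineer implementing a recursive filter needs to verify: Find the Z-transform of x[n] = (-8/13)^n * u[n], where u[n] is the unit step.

The Z-transform of a^n * u[n] is z/(z-a) for |z| > |a|.
Here a = -8/13, so X(z) = z/(z - (-8/13)) = 13z/(13z + 8)
ROC: |z| > 8/13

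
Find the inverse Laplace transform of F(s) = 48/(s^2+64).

Standard pair: w/(s^2+w^2) <-> sin(wt)*u(t)
Recognize w^2 = 64, so w = 8; numerator 48 = 6*8.
f(t) = 6*sin(8t)*u(t)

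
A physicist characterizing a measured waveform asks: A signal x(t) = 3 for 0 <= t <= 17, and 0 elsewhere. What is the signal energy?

Energy = integral of |x(t)|^2 dt over the signal duration
= 3^2 * 17 = 9 * 17 = 153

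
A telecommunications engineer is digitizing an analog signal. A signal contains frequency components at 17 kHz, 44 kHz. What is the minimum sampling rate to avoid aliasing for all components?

The highest frequency component is f_max = 44 kHz.
Nyquist rate = 2 * f_max = 2 * 44 kHz = 88 kHz.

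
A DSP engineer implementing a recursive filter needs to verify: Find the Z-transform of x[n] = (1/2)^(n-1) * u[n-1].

Time-shifting property: if X(z) = Z{x[n]}, then Z{x[n-d]} = z^(-d) * X(z)
X(z) = z/(z - 1/2) for x[n] = (1/2)^n * u[n]
Z{x[n-1]} = z^(-1) * z/(z - 1/2) = 1/(z - 1/2)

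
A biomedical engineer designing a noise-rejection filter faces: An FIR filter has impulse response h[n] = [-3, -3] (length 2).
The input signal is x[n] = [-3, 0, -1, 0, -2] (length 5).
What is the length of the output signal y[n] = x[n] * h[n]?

For linear convolution, the output length is:
len(y) = len(x) + len(h) - 1 = 5 + 2 - 1 = 6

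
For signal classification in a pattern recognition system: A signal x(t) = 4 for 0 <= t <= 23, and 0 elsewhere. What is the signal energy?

Energy = integral of |x(t)|^2 dt over the signal duration
= 4^2 * 23 = 16 * 23 = 368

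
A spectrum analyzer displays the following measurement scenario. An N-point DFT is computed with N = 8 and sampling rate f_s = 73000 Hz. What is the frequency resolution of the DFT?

DFT frequency resolution = f_s / N
= 73000 / 8 = 9125 Hz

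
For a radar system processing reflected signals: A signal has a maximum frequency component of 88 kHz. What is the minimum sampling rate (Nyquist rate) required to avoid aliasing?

By the Nyquist-Shannon sampling theorem,
the minimum sampling rate (Nyquist rate) must be at least 2 * f_max.
Nyquist rate = 2 * 88 kHz = 176 kHz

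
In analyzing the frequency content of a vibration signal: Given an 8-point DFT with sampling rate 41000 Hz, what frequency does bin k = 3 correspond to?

The frequency of DFT bin k is: f_k = k * f_s / N
f_3 = 3 * 41000 / 8 = 15375 Hz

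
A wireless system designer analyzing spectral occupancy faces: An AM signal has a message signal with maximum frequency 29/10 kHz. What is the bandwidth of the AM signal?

In AM (double-sideband), the bandwidth is twice the message frequency.
BW = 2 * f_m = 2 * 29/10 kHz = 29/5 kHz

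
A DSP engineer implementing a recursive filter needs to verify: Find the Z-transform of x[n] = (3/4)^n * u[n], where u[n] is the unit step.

The Z-transform of a^n * u[n] is z/(z-a) for |z| > |a|.
Here a = 3/4, so X(z) = z/(z - (3/4)) = 4z/(4z - 3)
ROC: |z| > 3/4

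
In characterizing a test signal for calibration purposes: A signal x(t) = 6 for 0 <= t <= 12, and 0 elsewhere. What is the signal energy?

Energy = integral of |x(t)|^2 dt over the signal duration
= 6^2 * 12 = 36 * 12 = 432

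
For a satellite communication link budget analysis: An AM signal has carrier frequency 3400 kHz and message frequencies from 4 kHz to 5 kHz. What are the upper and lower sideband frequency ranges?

Upper sideband (USB) = fc + [fm_low, fm_high] = 3400 + [4, 5] = [3404, 3405] kHz
Lower sideband (LSB) = fc - [fm_high, fm_low] = 3400 - [5, 4] = [3395, 3396] kHz
Total occupied spectrum: 3395 kHz to 3405 kHz (plus carrier at 3400 kHz)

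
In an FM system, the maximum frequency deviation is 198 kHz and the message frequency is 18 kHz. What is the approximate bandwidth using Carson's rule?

Carson's rule: BW = 2*(delta_f + f_m)
= 2*(198 + 18) kHz = 432 kHz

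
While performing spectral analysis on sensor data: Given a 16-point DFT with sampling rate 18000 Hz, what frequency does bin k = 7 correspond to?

The frequency of DFT bin k is: f_k = k * f_s / N
f_7 = 7 * 18000 / 16 = 7875 Hz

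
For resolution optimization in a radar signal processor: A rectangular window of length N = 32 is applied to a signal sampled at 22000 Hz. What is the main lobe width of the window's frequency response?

For a rectangular window of length N,
the main lobe width in frequency is 2*f_s/N.
= 2*22000/32 = 1375 Hz
This determines the minimum frequency separation for resolving two sinusoids.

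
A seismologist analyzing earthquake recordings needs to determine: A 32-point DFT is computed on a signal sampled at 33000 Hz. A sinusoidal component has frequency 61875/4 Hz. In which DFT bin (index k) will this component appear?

DFT frequency resolution = f_s/N = 33000/32 = 4125/4 Hz
Bin index k = f_signal / resolution = 61875/4 / 4125/4 = 15
The signal frequency 61875/4 Hz falls in DFT bin k = 15.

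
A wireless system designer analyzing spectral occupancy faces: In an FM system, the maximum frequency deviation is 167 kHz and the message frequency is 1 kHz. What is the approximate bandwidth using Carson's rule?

Carson's rule: BW = 2*(delta_f + f_m)
= 2*(167 + 1) kHz = 336 kHz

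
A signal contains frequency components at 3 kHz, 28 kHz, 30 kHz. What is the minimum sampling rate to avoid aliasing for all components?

The highest frequency component is f_max = 30 kHz.
Nyquist rate = 2 * f_max = 2 * 30 kHz = 60 kHz.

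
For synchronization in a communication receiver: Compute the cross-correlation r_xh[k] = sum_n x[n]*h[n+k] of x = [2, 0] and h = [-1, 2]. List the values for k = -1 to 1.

Both sequences indexed from 0 and zero outside their support.
Lags with overlap: k = -1 to 1.
  r_xh[-1] = x[1]*h[0] = 0
  r_xh[0] = x[0]*h[0] + x[1]*h[1] = -2
  r_xh[1] = x[0]*h[1] = 4
r_xh = [0, -2, 4] (for k = -1, ..., 1)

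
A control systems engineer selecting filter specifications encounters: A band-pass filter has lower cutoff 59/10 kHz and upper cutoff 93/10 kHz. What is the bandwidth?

Bandwidth = f_high - f_low
= 93/10 kHz - 59/10 kHz = 17/5 kHz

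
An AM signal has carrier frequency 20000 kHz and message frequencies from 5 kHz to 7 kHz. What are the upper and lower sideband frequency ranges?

Upper sideband (USB) = fc + [fm_low, fm_high] = 20000 + [5, 7] = [20005, 20007] kHz
Lower sideband (LSB) = fc - [fm_high, fm_low] = 20000 - [7, 5] = [19993, 19995] kHz
Total occupied spectrum: 19993 kHz to 20007 kHz (plus carrier at 20000 kHz)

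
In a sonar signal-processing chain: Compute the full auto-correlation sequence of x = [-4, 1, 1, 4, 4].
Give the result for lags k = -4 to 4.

r_xx[k] = sum_m x[m]*x[m+k], indexed from 0, for k = -4 to 4:
  r_xx[-4] = x[4]*x[0] = -16
  r_xx[-3] = x[3]*x[0] + x[4]*x[1] = -12
  r_xx[-2] = x[2]*x[0] + x[3]*x[1] + x[4]*x[2] = 4
  r_xx[-1] = x[1]*x[0] + x[2]*x[1] + x[3]*x[2] + x[4]*x[3] = 17
  r_xx[0] = x[0]*x[0] + x[1]*x[1] + x[2]*x[2] + x[3]*x[3] + x[4]*x[4] = 50
  r_xx[1] = x[0]*x[1] + x[1]*x[2] + x[2]*x[3] + x[3]*x[4] = 17
  r_xx[2] = x[0]*x[2] + x[1]*x[3] + x[2]*x[4] = 4
  r_xx[3] = x[0]*x[3] + x[1]*x[4] = -12
  r_xx[4] = x[0]*x[4] = -16
r_xx = [-16, -12, 4, 17, 50, 17, 4, -12, -16]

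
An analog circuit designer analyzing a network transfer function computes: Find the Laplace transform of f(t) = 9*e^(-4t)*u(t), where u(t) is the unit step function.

Standard Laplace transform pair:
e^(-at)*u(t) <-> 1/(s+a)
With a = 4: L{9*e^(-4t)*u(t)} = 9/(s+4), ROC: Re(s) > -4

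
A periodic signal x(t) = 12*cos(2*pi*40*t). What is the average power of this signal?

Average power of A*cos(wt) is A^2/2.
P = 12^2 / 2 = 144/2 = 72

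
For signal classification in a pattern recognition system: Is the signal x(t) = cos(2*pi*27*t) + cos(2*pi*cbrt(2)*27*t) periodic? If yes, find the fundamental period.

f1 = 27 Hz, f2 = 27*cbrt(2) Hz
Ratio f2/f1 = cbrt(2), which is irrational.
Since the frequency ratio is irrational, no common period exists.
The signal is not periodic.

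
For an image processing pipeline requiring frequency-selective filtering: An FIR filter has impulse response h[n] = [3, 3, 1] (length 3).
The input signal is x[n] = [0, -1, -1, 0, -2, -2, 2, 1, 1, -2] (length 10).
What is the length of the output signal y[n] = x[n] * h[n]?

For linear convolution, the output length is:
len(y) = len(x) + len(h) - 1 = 10 + 3 - 1 = 12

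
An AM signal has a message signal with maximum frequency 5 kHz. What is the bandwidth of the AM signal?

In AM (double-sideband), the bandwidth is twice the message frequency.
BW = 2 * f_m = 2 * 5 kHz = 10 kHz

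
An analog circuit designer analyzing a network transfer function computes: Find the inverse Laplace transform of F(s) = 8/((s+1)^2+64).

Standard pair: w/((s+a)^2+w^2) <-> e^(-at)*sin(wt)*u(t)
With a=1, w=8: f(t) = e^(-t)*sin(8t)*u(t)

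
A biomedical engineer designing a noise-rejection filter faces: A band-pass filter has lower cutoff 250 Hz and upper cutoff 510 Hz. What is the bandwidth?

Bandwidth = f_high - f_low
= 510 Hz - 250 Hz = 260 Hz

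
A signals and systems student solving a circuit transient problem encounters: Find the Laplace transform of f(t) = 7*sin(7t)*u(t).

Standard pair: sin(wt)*u(t) <-> w/(s^2+w^2)
With w = 7: L{7*sin(7t)*u(t)} = 49/(s^2+49)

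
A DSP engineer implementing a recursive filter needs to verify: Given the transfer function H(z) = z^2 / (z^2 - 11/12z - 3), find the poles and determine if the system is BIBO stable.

Poles are roots of the denominator: z^2 - 11/12z - 3 = 0.
Quadratic formula: z = [-(-11/12) +/- sqrt((-11/12)^2 - 4*(-3))] / 2
Discriminant = 121/144 + 12 = 1849/144; sqrt = 43/12.
z = (11/12 +/- 43/12) / 2 => z = 9/4 or z = -4/3.
|p1| = 9/4, |p2| = 4/3.
For BIBO stability, all poles must lie inside the unit circle (|p| < 1).
System is UNSTABLE since at least one |p| >= 1.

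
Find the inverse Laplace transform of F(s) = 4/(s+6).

Standard pair: k/(s+a) <-> k*e^(-at)*u(t)
With k=4, a=6: f(t) = 4*e^(-6t)*u(t)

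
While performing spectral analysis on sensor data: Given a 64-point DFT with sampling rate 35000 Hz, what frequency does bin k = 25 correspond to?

The frequency of DFT bin k is: f_k = k * f_s / N
f_25 = 25 * 35000 / 64 = 109375/8 Hz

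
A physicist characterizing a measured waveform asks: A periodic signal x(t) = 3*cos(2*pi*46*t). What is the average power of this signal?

Average power of A*cos(wt) is A^2/2.
P = 3^2 / 2 = 9/2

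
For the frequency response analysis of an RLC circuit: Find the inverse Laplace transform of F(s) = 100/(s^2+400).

Standard pair: w/(s^2+w^2) <-> sin(wt)*u(t)
Recognize w^2 = 400, so w = 20; numerator 100 = 5*20.
f(t) = 5*sin(20t)*u(t)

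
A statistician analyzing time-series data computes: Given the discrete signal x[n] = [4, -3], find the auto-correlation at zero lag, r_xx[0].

The auto-correlation at zero lag r_xx[0] equals the signal energy.
r_xx[0] = sum of x[n]^2 = 4^2 + (-3)^2
= 16 + 9 = 25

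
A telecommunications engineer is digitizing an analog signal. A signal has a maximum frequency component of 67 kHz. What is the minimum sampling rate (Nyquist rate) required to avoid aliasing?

By the Nyquist-Shannon sampling theorem,
the minimum sampling rate (Nyquist rate) must be at least 2 * f_max.
Nyquist rate = 2 * 67 kHz = 134 kHz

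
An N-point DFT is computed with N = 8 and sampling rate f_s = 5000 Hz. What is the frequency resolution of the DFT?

DFT frequency resolution = f_s / N
= 5000 / 8 = 625 Hz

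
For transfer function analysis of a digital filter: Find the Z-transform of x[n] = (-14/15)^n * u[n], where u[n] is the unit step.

The Z-transform of a^n * u[n] is z/(z-a) for |z| > |a|.
Here a = -14/15, so X(z) = z/(z - (-14/15)) = 15z/(15z + 14)
ROC: |z| > 14/15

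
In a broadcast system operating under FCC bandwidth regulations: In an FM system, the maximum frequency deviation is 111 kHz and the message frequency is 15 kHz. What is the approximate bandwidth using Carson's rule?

Carson's rule: BW = 2*(delta_f + f_m)
= 2*(111 + 15) kHz = 252 kHz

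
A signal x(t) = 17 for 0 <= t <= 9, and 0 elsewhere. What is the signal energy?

Energy = integral of |x(t)|^2 dt over the signal duration
= 17^2 * 9 = 289 * 9 = 2601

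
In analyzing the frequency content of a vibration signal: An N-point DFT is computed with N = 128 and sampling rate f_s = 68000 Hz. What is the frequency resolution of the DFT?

DFT frequency resolution = f_s / N
= 68000 / 128 = 2125/4 Hz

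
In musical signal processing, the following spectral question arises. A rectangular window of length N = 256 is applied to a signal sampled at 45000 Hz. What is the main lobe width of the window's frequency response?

For a rectangular window of length N,
the main lobe width in frequency is 2*f_s/N.
= 2*45000/256 = 5625/16 Hz
This determines the minimum frequency separation for resolving two sinusoids.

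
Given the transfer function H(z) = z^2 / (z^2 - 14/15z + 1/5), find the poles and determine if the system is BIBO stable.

Poles are roots of the denominator: z^2 - 14/15z + 1/5 = 0.
Quadratic formula: z = [-(-14/15) +/- sqrt((-14/15)^2 - 4*(1/5))] / 2
Discriminant = 196/225 - 4/5 = 16/225; sqrt = 4/15.
z = (14/15 +/- 4/15) / 2 => z = 3/5 or z = 1/3.
|p1| = 1/3, |p2| = 3/5.
For BIBO stability, all poles must lie inside the unit circle (|p| < 1).
System is STABLE since both |p| < 1.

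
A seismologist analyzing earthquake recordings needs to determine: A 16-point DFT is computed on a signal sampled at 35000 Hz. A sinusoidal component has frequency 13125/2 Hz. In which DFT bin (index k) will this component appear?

DFT frequency resolution = f_s/N = 35000/16 = 4375/2 Hz
Bin index k = f_signal / resolution = 13125/2 / 4375/2 = 3
The signal frequency 13125/2 Hz falls in DFT bin k = 3.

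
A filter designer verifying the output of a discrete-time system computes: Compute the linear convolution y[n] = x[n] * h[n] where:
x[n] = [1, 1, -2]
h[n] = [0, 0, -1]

y[n] = sum_k x[k]*h[n-k]. Output length = len(x) + len(h) - 1 = 3 + 3 - 1 = 5.
y[0] = 1*0 = 0
y[1] = 1*0 + 1*0 = 0
y[2] = -2*0 + 1*0 + 1*-1 = -1
y[3] = -2*0 + 1*-1 = -1
y[4] = -2*-1 = 2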